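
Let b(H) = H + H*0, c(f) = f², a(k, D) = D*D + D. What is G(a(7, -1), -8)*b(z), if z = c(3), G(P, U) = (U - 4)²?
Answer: 1296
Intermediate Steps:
a(k, D) = D + D² (a(k, D) = D² + D = D + D²)
G(P, U) = (-4 + U)²
z = 9 (z = 3² = 9)
b(H) = H (b(H) = H + 0 = H)
G(a(7, -1), -8)*b(z) = (-4 - 8)²*9 = (-12)²*9 = 144*9 = 1296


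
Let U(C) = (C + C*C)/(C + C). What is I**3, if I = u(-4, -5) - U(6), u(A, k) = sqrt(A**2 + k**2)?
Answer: -3787/8 + 311*sqrt(41)/4 ≈ 24.468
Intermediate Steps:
U(C) = (C + C**2)/(2*C) (U(C) = (C + C**2)/((2*C)) = (C + C**2)*(1/(2*C)) = (C + C**2)/(2*C))
I = -7/2 + sqrt(41) (I = sqrt((-4)**2 + (-5)**2) - (1/2 + (1/2)*6) = sqrt(16 + 25) - (1/2 + 3) = sqrt(41) - 1*7/2 = sqrt(41) - 7/2 = -7/2 + sqrt(41) ≈ 2.9031)
I**3 = (-7/2 + sqrt(41))**3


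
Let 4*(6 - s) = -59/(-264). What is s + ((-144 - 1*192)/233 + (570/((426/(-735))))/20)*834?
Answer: -737324810933/17469408 ≈ -42207.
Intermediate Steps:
s = 6277/1056 (s = 6 - (-59)/(4*(-264)) = 6 - (-59)*(-1)/(4*264) = 6 - ¼*59/264 = 6 - 59/1056 = 6277/1056 ≈ 5.9441)
s + ((-144 - 1*192)/233 + (570/((426/(-735))))/20)*834 = 6277/1056 + ((-144 - 1*192)/233 + (570/((426/(-735))))/20)*834 = 6277/1056 + ((-144 - 192)*(1/233) + (570/((426*(-1/735))))*(1/20))*834 = 6277/1056 + (-336*1/233 + (570/(-142/245))*(1/20))*834 = 6277/1056 + (-336/233 + (570*(-245/142))*(1/20))*834 = 6277/1056 + (-336/233 - 69825/71*1/20)*834 = 6277/1056 + (-336/233 - 13965/284)*834 = 6277/1056 - 3349269/66172*834 = 6277/1056 - 1396645173/33086 = -737324810933/17469408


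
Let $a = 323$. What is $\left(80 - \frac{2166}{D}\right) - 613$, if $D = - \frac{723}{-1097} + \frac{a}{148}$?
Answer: $- \frac{597554651}{461335} \approx -1295.3$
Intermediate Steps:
$D = \frac{461335}{162356}$ ($D = - \frac{723}{-1097} + \frac{323}{148} = \left(-723\right) \left(- \frac{1}{1097}\right) + 323 \cdot \frac{1}{148} = \frac{723}{1097} + \frac{323}{148} = \frac{461335}{162356} \approx 2.8415$)
$\left(80 - \frac{2166}{D}\right) - 613 = \left(80 - \frac{2166}{\frac{461335}{162356}}\right) - 613 = \left(80 - \frac{351663096}{461335}\right) - 613 = - \frac{314756296}{461335} - 613 = - \frac{597554651}{461335}$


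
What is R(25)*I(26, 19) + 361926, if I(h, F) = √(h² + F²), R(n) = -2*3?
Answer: 361926 - 6*√1037 ≈ 3.6173e+5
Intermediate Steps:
R(n) = -6
I(h, F) = √(F² + h²)
R(25)*I(26, 19) + 361926 = -6*√(19² + 26²) + 361926 = -6*√(361 + 676) + 361926 = -6*√1037 + 361926 = 361926 - 6*√1037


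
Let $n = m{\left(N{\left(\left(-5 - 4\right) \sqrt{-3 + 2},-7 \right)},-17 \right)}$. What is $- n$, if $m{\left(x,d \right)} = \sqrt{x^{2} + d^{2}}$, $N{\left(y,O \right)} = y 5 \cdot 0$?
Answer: $-17$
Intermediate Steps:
$N{\left(y,O \right)} = 0$ ($N{\left(y,O \right)} = 5 y 0 = 0$)
$m{\left(x,d \right)} = \sqrt{d^{2} + x^{2}}$
$n = 17$ ($n = \sqrt{\left(-17\right)^{2} + 0^{2}} = \sqrt{289 + 0} = \sqrt{289} = 17$)
$- n = \left(-1\right) 17 = -17$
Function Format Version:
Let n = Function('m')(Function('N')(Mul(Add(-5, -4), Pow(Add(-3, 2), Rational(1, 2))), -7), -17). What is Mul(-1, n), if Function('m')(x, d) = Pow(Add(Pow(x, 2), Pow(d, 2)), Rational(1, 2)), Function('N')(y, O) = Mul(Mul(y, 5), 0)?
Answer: -17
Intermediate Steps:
Function('N')(y, O) = 0 (Function('N')(y, O) = Mul(Mul(5, y), 0) = 0)
Function('m')(x, d) = Pow(Add(Pow(d, 2), Pow(x, 2)), Rational(1, 2))
n = 17 (n = Pow(Add(Pow(-17, 2), Pow(0, 2)), Rational(1, 2)) = Pow(Add(289, 0), Rational(1, 2)) = Pow(289, Rational(1, 2)) = 17)
Mul(-1, n) = Mul(-1, 17) = -17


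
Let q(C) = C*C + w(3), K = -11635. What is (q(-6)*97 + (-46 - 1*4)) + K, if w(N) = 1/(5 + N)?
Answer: -65447/8 ≈ -8180.9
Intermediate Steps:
q(C) = 1/8 + C**2 (q(C) = C*C + 1/(5 + 3) = C**2 + 1/8 = 1/8 + C**2)
(q(-6)*97 + (-46 - 1*4)) + K = ((1/8 + (-6)**2)*97 + (-46 - 1*4)) - 11635 = ((1/8 + 36)*97 + (-46 - 4)) - 11635 = ((289/8)*97 - 50) - 11635 = (28033/8 - 50) - 11635 = 27633/8 - 11635 = -65447/8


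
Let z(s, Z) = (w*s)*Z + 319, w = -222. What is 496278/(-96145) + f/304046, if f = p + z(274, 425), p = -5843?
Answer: -19678756502/218153005 ≈ -90.206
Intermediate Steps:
z(s, Z) = 319 - 222*Z*s (z(s, Z) = (-222*s)*Z + 319 = -222*Z*s + 319 = 319 - 222*Z*s)
f = -25857424 (f = -5843 + (319 - 222*425*274) = -5843 + (319 - 25851900) = -5843 - 25851581 = -25857424)
496278/(-96145) + f/304046 = 496278/(-96145) - 25857424/304046 = 496278*(-1/96145) - 25857424*1/304046 = -496278/96145 - 12928712/152023 = -19678756502/218153005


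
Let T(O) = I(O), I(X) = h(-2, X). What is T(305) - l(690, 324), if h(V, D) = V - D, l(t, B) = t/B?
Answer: -16693/54 ≈ -309.13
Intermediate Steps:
I(X) = -2 - X
T(O) = -2 - O
T(305) - l(690, 324) = (-2 - 1*305) - 690/324 = (-2 - 305) - 690/324 = -307 - 1*115/54 = -307 - 115/54 = -16693/54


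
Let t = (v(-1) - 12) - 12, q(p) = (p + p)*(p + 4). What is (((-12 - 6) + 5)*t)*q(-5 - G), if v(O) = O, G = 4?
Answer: 29250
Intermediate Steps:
q(p) = 2*p*(4 + p) (q(p) = (2*p)*(4 + p) = 2*p*(4 + p))
t = -25 (t = (-1 - 12) - 12 = -13 - 12 = -25)
(((-12 - 6) + 5)*t)*q(-5 - G) = (((-12 - 6) + 5)*(-25))*(2*(-5 - 1*4)*(4 + (-5 - 1*4))) = ((-18 + 5)*(-25))*(2*(-5 - 4)*(4 + (-5 - 4))) = (-13*(-25))*(2*(-9)*(4 - 9)) = 325*(2*(-9)*(-5)) = 325*90 = 29250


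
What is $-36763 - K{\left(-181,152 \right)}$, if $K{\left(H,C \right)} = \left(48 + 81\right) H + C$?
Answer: $-13566$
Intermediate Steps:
$K{\left(H,C \right)} = C + 129 H$ ($K{\left(H,C \right)} = 129 H + C = C + 129 H$)
$-36763 - K{\left(-181,152 \right)} = -36763 - \left(152 + 129 \left(-181\right)\right) = -36763 - \left(152 - 23349\right) = -36763 - -23197 = -36763 + 23197 = -13566$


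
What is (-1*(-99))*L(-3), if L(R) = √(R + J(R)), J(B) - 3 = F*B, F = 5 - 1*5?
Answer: 0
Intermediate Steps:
F = 0 (F = 5 - 5 = 0)
J(B) = 3 (J(B) = 3 + 0*B = 3 + 0 = 3)
L(R) = √(3 + R) (L(R) = √(R + 3) = √(3 + R))
(-1*(-99))*L(-3) = (-1*(-99))*√(3 - 3) = 99*√0 = 99*0 = 0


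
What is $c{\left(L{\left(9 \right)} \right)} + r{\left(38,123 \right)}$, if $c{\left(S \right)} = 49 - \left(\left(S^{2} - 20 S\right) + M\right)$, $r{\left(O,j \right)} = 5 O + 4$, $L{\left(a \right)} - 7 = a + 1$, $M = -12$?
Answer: $306$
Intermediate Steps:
$L{\left(a \right)} = 8 + a$ ($L{\left(a \right)} = 7 + \left(a + 1\right) = 7 + \left(1 + a\right) = 8 + a$)
$r{\left(O,j \right)} = 4 + 5 O$
$c{\left(S \right)} = 61 - S^{2} + 20 S$ ($c{\left(S \right)} = 49 - \left(\left(S^{2} - 20 S\right) - 12\right) = 49 - \left(-12 + S^{2} - 20 S\right) = 49 + \left(12 - S^{2} + 20 S\right) = 61 - S^{2} + 20 S$)
$c{\left(L{\left(9 \right)} \right)} + r{\left(38,123 \right)} = \left(61 - \left(8 + 9\right)^{2} + 20 \left(8 + 9\right)\right) + \left(4 + 5 \cdot 38\right) = \left(61 - 17^{2} + 20 \cdot 17\right) + \left(4 + 190\right) = \left(61 - 289 + 340\right) + 194 = 112 + 194 = 306$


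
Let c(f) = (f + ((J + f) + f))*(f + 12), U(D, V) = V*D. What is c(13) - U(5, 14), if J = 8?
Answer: 1105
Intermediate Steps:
U(D, V) = D*V
c(f) = (8 + 3*f)*(12 + f) (c(f) = (f + ((8 + f) + f))*(f + 12) = (f + (8 + 2*f))*(12 + f) = (8 + 3*f)*(12 + f))
c(13) - U(5, 14) = (96 + 3*13² + 44*13) - 5*14 = (96 + 3*169 + 572) - 1*70 = (96 + 507 + 572) - 70 = 1175 - 70 = 1105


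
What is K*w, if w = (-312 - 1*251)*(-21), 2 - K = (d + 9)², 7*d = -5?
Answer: -5516274/7 ≈ -7.8804e+5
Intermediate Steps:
d = -5/7 (d = (⅐)*(-5) = -5/7 ≈ -0.71429)
K = -3266/49 (K = 2 - (-5/7 + 9)² = 2 - (58/7)² = 2 - 1*3364/49 = 2 - 3364/49 = -3266/49 ≈ -66.653)
w = 11823 (w = (-312 - 251)*(-21) = -563*(-21) = 11823)
K*w = -3266/49*11823 = -5516274/7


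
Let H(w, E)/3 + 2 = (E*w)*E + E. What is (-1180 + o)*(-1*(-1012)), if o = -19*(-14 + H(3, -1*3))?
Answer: -2194016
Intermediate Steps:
H(w, E) = -6 + 3*E + 3*w*E² (H(w, E) = -6 + 3*((E*w)*E + E) = -6 + 3*(w*E² + E) = -6 + 3*(E + w*E²) = -6 + (3*E + 3*w*E²) = -6 + 3*E + 3*w*E²)
o = -988 (o = -19*(-14 + (-6 + 3*(-1*3) + 3*3*(-1*3)²)) = -19*(-14 + (-6 + 3*(-3) + 3*3*(-3)²)) = -19*(-14 + (-6 - 9 + 3*3*9)) = -19*(-14 + (-6 - 9 + 81)) = -19*(-14 + 66) = -19*52 = -988)
(-1180 + o)*(-1*(-1012)) = (-1180 - 988)*(-1*(-1012)) = -2168*1012 = -2194016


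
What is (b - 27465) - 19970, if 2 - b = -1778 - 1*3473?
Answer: -42182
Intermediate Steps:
b = 5253 (b = 2 - (-1778 - 1*3473) = 2 - (-1778 - 3473) = 2 - 1*(-5251) = 2 + 5251 = 5253)
(b - 27465) - 19970 = (5253 - 27465) - 19970 = -22212 - 19970 = -42182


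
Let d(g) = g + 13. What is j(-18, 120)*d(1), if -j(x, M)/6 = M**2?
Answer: -1209600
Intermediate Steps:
j(x, M) = -6*M**2
d(g) = 13 + g
j(-18, 120)*d(1) = (-6*120**2)*(13 + 1) = -6*14400*14 = -86400*14 = -1209600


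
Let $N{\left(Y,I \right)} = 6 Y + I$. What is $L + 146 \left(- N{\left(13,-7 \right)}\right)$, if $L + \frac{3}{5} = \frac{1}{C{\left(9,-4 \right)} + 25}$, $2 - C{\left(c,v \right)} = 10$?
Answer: $- \frac{881156}{85} \approx -10367.0$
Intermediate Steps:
$C{\left(c,v \right)} = -8$ ($C{\left(c,v \right)} = 2 - 10 = -8$)
$N{\left(Y,I \right)} = I + 6 Y$
$L = - \frac{46}{85}$ ($L = - \frac{3}{5} + \frac{1}{-8 + 25} = - \frac{3}{5} + \frac{1}{17} = - \frac{46}{85} \approx -0.54118$)
$L + 146 \left(- N{\left(13,-7 \right)}\right) = - \frac{46}{85} + 146 \left(- (-7 + 6 \cdot 13)\right) = - \frac{46}{85} + 146 \left(- (-7 + 78)\right) = - \frac{46}{85} + 146 \left(\left(-1\right) 71\right) = - \frac{46}{85} + 146 \left(-71\right) = - \frac{46}{85} - 10366 = - \frac{881156}{85}$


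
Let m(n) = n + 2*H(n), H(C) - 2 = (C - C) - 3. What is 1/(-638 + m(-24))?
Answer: -1/664 ≈ -0.0015060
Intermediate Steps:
H(C) = -1 (H(C) = 2 + ((C - C) - 3) = 2 + (0 - 3) = 2 - 3 = -1)
m(n) = -2 + n (m(n) = n + 2*(-1) = n - 2 = -2 + n)
1/(-638 + m(-24)) = 1/(-638 + (-2 - 24)) = 1/(-638 - 26) = 1/(-664) = -1/664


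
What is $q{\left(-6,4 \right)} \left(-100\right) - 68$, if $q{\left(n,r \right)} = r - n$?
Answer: $-1068$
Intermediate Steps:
$q{\left(-6,4 \right)} \left(-100\right) - 68 = \left(4 - -6\right) \left(-100\right) - 68 = \left(4 + 6\right) \left(-100\right) - 68 = 10 \left(-100\right) - 68 = -1000 - 68 = -1068$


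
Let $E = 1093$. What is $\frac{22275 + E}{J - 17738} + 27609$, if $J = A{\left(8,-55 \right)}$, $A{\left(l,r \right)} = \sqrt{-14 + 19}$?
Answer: $\frac{8686388464567}{314636639} - \frac{23368 \sqrt{5}}{314636639} \approx 27608.0$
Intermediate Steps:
$A{\left(l,r \right)} = \sqrt{5}$
$J = \sqrt{5} \approx 2.2361$
$\frac{22275 + E}{J - 17738} + 27609 = \frac{22275 + 1093}{\sqrt{5} - 17738} + 27609 = \frac{23368}{-17738 + \sqrt{5}} + 27609 = 27609 + \frac{23368}{-17738 + \sqrt{5}}$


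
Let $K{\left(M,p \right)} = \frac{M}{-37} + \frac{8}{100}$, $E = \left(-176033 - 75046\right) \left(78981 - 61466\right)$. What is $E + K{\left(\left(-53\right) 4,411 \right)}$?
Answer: $- \frac{4067825028251}{925} \approx -4.3976 \cdot 10^{9}$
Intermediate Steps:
$E = -4397648685$ ($E = \left(-251079\right) 17515 = -4397648685$)
$K{\left(M,p \right)} = \frac{2}{25} - \frac{M}{37}$ ($K{\left(M,p \right)} = M \left(- \frac{1}{37}\right) + 8 \cdot \frac{1}{100} = - \frac{M}{37} + \frac{2}{25} = \frac{2}{25} - \frac{M}{37}$)
$E + K{\left(\left(-53\right) 4,411 \right)} = -4397648685 - \left(- \frac{2}{25} + \frac{\left(-53\right) 4}{37}\right) = -4397648685 + \left(\frac{2}{25} - - \frac{212}{37}\right) = -4397648685 + \left(\frac{2}{25} + \frac{212}{37}\right) = -4397648685 + \frac{5374}{925} = - \frac{4067825028251}{925}$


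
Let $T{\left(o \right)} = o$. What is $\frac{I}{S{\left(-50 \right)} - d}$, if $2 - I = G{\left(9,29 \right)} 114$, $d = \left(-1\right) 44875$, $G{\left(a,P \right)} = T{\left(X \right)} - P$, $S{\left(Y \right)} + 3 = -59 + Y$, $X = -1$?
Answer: $\frac{3422}{44763} \approx 0.076447$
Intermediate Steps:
$S{\left(Y \right)} = -62 + Y$ ($S{\left(Y \right)} = -3 + \left(-59 + Y\right) = -62 + Y$)
$G{\left(a,P \right)} = -1 - P$
$d = -44875$
$I = 3422$ ($I = 2 - \left(-1 - 29\right) 114 = 2 - \left(-30\right) 114 = 2 - -3420 = 2 + 3420 = 3422$)
$\frac{I}{S{\left(-50 \right)} - d} = \frac{3422}{\left(-62 - 50\right) - -44875} = \frac{3422}{-112 + 44875} = \frac{3422}{44763}$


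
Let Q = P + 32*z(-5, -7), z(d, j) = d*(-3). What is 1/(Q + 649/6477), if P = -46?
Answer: 6477/2811667 ≈ 0.0023036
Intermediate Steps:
z(d, j) = -3*d
Q = 434 (Q = -46 + 32*(-3*(-5)) = -46 + 32*15 = -46 + 480 = 434)
1/(Q + 649/6477) = 1/(434 + 649/6477) = 1/(2811667/6477) = 6477/2811667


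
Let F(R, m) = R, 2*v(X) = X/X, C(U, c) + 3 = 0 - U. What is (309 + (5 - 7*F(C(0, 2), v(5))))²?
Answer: 112225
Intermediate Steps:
C(U, c) = -3 - U (C(U, c) = -3 + (0 - U) = -3 - U)
v(X) = ½ (v(X) = (X/X)/2 = (½)*1 = ½)
(309 + (5 - 7*F(C(0, 2), v(5))))² = (309 + (5 - 7*(-3 - 1*0)))² = (309 + (5 - 7*(-3 + 0)))² = (309 + (5 - 7*(-3)))² = (309 + (5 + 21))² = (309 + 26)² = 335² = 112225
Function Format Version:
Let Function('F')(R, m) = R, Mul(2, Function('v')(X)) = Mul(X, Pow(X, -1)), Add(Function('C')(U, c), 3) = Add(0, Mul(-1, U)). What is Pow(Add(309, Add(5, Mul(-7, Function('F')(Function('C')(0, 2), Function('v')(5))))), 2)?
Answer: 112225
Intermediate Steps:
Function('C')(U, c) = Add(-3, Mul(-1, U)) (Function('C')(U, c) = Add(-3, Add(0, Mul(-1, U))) = Add(-3, Mul(-1, U)))
Function('v')(X) = Rational(1, 2) (Function('v')(X) = Mul(Rational(1, 2), Mul(X, Pow(X, -1))) = Mul(Rational(1, 2), 1) = Rational(1, 2))
Pow(Add(309, Add(5, Mul(-7, Function('F')(Function('C')(0, 2), Function('v')(5))))), 2) = Pow(Add(309, Add(5, Mul(-7, Add(-3, Mul(-1, 0))))), 2) = Pow(Add(309, Add(5, Mul(-7, Add(-3, 0)))), 2) = Pow(Add(309, Add(5, Mul(-7, -3))), 2) = Pow(Add(309, Add(5, 21)), 2) = Pow(Add(309, 26), 2) = Pow(335, 2) = 112225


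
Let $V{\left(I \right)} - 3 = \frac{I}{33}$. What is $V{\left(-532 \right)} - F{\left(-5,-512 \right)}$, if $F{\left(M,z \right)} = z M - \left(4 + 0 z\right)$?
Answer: $- \frac{84781}{33} \approx -2569.1$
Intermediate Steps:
$V{\left(I \right)} = 3 + \frac{I}{33}$
$F{\left(M,z \right)} = -4 + M z$ ($F{\left(M,z \right)} = M z + \left(-4 + 0\right) = M z - 4 = -4 + M z$)
$V{\left(-532 \right)} - F{\left(-5,-512 \right)} = \left(3 + \frac{1}{33} \left(-532\right)\right) - \left(-4 - -2560\right) = \left(3 - \frac{532}{33}\right) - \left(-4 + 2560\right) = - \frac{433}{33} - 2556 = - \frac{84781}{33}$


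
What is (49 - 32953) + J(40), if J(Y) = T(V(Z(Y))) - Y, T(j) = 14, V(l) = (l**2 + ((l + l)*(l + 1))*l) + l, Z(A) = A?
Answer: -32930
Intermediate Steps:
V(l) = l + l**2 + 2*l**2*(1 + l) (V(l) = (l**2 + ((2*l)*(1 + l))*l) + l = (l**2 + (2*l*(1 + l))*l) + l = (l**2 + 2*l**2*(1 + l)) + l = l + l**2 + 2*l**2*(1 + l))
J(Y) = 14 - Y
(49 - 32953) + J(40) = (49 - 32953) + (14 - 1*40) = -32904 + (14 - 40) = -32904 - 26 = -32930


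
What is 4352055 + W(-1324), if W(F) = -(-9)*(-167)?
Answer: 4350552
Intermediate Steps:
W(F) = -1503 (W(F) = -1*1503 = -1503)
4352055 + W(-1324) = 4352055 - 1503 = 4350552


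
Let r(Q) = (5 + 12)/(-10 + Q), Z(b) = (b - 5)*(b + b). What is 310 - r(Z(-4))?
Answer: 19203/62 ≈ 309.73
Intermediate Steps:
Z(b) = 2*b*(-5 + b) (Z(b) = (-5 + b)*(2*b) = 2*b*(-5 + b))
r(Q) = 17/(-10 + Q)
310 - r(Z(-4)) = 310 - 17/(-10 + 2*(-4)*(-5 - 4)) = 310 - 17/(-10 + 2*(-4)*(-9)) = 310 - 17/(-10 + 72) = 310 - 17/62 = 19203/62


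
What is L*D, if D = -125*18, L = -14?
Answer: 31500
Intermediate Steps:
D = -2250
L*D = -14*(-2250) = 31500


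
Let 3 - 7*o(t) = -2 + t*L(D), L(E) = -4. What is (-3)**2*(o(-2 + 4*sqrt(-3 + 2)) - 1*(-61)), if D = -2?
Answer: 3816/7 + 144*I/7 ≈ 545.14 + 20.571*I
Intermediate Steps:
o(t) = 5/7 + 4*t/7 (o(t) = 3/7 - (-2 + t*(-4))/7 = 3/7 - (-2 - 4*t)/7 = 3/7 + (2/7 + 4*t/7) = 5/7 + 4*t/7)
(-3)**2*(o(-2 + 4*sqrt(-3 + 2)) - 1*(-61)) = (-3)**2*((5/7 + 4*(-2 + 4*sqrt(-3 + 2))/7) - 1*(-61)) = 9*((5/7 + 4*(-2 + 4*sqrt(-1))/7) + 61) = 9*((5/7 + 4*(-2 + 4*I)/7) + 61) = 9*((5/7 + (-8/7 + 16*I/7)) + 61) = 9*((-3/7 + 16*I/7) + 61) = 9*(424/7 + 16*I/7) = 3816/7 + 144*I/7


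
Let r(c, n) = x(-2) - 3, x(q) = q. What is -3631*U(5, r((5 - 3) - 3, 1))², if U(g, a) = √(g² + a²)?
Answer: -181550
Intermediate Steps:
r(c, n) = -5 (r(c, n) = -2 - 3 = -5)
U(g, a) = √(a² + g²)
-3631*U(5, r((5 - 3) - 3, 1))² = -3631*(√((-5)² + 5²))² = -3631*(√(25 + 25))² = -3631*(√50)² = -3631*(5*√2)² = -3631*50 = -181550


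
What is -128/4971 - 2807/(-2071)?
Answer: 13688509/10294941 ≈ 1.3296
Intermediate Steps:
-128/4971 - 2807/(-2071) = -128*1/4971 - 2807*(-1/2071) = -128/4971 + 2807/2071 = 13688509/10294941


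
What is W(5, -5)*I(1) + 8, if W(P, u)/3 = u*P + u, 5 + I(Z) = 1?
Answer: 368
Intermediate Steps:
I(Z) = -4 (I(Z) = -5 + 1 = -4)
W(P, u) = 3*u + 3*P*u (W(P, u) = 3*(u*P + u) = 3*(P*u + u) = 3*(u + P*u) = 3*u + 3*P*u)
W(5, -5)*I(1) + 8 = (3*(-5)*(1 + 5))*(-4) + 8 = (3*(-5)*6)*(-4) + 8 = -90*(-4) + 8 = 360 + 8 = 368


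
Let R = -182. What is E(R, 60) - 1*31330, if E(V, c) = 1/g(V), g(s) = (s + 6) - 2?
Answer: -5576741/178 ≈ -31330.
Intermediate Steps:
g(s) = 4 + s (g(s) = (6 + s) - 2 = 4 + s)
E(V, c) = 1/(4 + V)
E(R, 60) - 1*31330 = 1/(4 - 182) - 1*31330 = 1/(-178) - 31330 = -1/178 - 31330 = -5576741/178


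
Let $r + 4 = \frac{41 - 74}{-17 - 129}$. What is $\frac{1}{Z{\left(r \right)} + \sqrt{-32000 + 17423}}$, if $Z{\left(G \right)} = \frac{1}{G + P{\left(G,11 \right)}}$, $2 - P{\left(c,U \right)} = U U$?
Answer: $- \frac{2617050}{4683672116941} - \frac{321305625 i \sqrt{14577}}{4683672116941} \approx -5.5876 \cdot 10^{-7} - 0.0082826 i$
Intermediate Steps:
$P{\left(c,U \right)} = 2 - U^{2}$ ($P{\left(c,U \right)} = 2 - U U = 2 - U^{2}$)
$r = - \frac{551}{146}$ ($r = -4 + \frac{41 - 74}{-17 - 129} = -4 - \frac{33}{-146} = -4 - - \frac{33}{146} = -4 + \frac{33}{146} = - \frac{551}{146} \approx -3.774$)
$Z{\left(G \right)} = \frac{1}{-119 + G}$ ($Z{\left(G \right)} = \frac{1}{G + \left(2 - 11^{2}\right)} = \frac{1}{G + \left(2 - 121\right)} = \frac{1}{G - 119} = \frac{1}{-119 + G}$)
$\frac{1}{Z{\left(r \right)} + \sqrt{-32000 + 17423}} = \frac{1}{\frac{1}{-119 - \frac{551}{146}} + \sqrt{-32000 + 17423}} = \frac{1}{\frac{1}{- \frac{17925}{146}} + \sqrt{-14577}} = \frac{1}{- \frac{146}{17925} + i \sqrt{14577}}$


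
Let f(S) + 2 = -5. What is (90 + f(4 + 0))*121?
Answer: 10043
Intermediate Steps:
f(S) = -7 (f(S) = -2 - 5 = -7)
(90 + f(4 + 0))*121 = (90 - 7)*121 = 83*121 = 10043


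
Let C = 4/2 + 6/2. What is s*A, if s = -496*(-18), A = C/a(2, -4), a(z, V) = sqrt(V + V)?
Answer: -11160*I*sqrt(2) ≈ -15783.0*I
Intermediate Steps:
C = 5 (C = 4*(1/2) + 6*(1/2) = 2 + 3 = 5)
a(z, V) = sqrt(2)*sqrt(V) (a(z, V) = sqrt(2*V) = sqrt(2)*sqrt(V))
A = -5*I*sqrt(2)/4 (A = 5/((sqrt(2)*sqrt(-4))) = 5/((sqrt(2)*(2*I))) = 5/((2*I*sqrt(2))) = 5*(-I*sqrt(2)/4) = -5*I*sqrt(2)/4 ≈ -1.7678*I)
s = 8928
s*A = 8928*(-5*I*sqrt(2)/4) = -11160*I*sqrt(2)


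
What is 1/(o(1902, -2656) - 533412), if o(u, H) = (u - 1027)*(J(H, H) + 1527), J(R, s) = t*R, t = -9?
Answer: 1/21718713 ≈ 4.6043e-8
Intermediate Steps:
J(R, s) = -9*R
o(u, H) = (-1027 + u)*(1527 - 9*H) (o(u, H) = (u - 1027)*(-9*H + 1527) = (-1027 + u)*(1527 - 9*H))
1/(o(1902, -2656) - 533412) = 1/((-1568229 + 1527*1902 + 9243*(-2656) - 9*(-2656)*1902) - 533412) = 1/((-1568229 + 2904354 - 24549408 + 45465408) - 533412) = 1/(22252125 - 533412) = 1/21718713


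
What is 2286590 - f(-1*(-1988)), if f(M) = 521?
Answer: 2286069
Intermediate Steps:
2286590 - f(-1*(-1988)) = 2286590 - 1*521 = 2286590 - 521 = 2286069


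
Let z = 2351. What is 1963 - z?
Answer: -388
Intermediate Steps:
1963 - z = 1963 - 1*2351 = 1963 - 2351 = -388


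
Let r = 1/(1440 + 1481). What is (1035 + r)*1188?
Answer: 3591604368/2921 ≈ 1.2296e+6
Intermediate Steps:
r = 1/2921 ≈ 0.00034235
(1035 + r)*1188 = (1035 + 1/2921)*1188 = (3023236/2921)*1188 = 3591604368/2921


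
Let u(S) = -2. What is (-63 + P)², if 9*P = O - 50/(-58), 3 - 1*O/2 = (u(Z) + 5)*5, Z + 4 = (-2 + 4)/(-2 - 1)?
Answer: 292888996/68121 ≈ 4299.5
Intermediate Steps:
Z = -14/3 (Z = -4 + (-2 + 4)/(-2 - 1) = -4 + 2/(-3) = -4 + 2*(-⅓) = -4 - ⅔ = -14/3 ≈ -4.6667)
O = -24 (O = 6 - 2*(-2 + 5)*5 = 6 - 6*5 = 6 - 2*15 = 6 - 30 = -24)
P = -671/261 (P = (-24 - 50/(-58))/9 = (-24 - 50*(-1)/58)/9 = (-24 - 1*(-25/29))/9 = (-24 + 25/29)/9 = (⅑)*(-671/29) = -671/261 ≈ -2.5709)
(-63 + P)² = (-63 - 671/261)² = (-17114/261)² = 292888996/68121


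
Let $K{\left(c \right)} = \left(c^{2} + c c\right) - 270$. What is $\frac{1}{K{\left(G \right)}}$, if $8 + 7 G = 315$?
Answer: $\frac{49}{175268} \approx 0.00027957$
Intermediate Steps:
$G = \frac{307}{7}$ ($G = - \frac{8}{7} + \frac{1}{7} \cdot 315 = - \frac{8}{7} + 45 = \frac{307}{7} \approx 43.857$)
$K{\left(c \right)} = -270 + 2 c^{2}$ ($K{\left(c \right)} = \left(c^{2} + c^{2}\right) - 270 = 2 c^{2} - 270 = -270 + 2 c^{2}$)
$\frac{1}{K{\left(G \right)}} = \frac{1}{-270 + 2 \left(\frac{307}{7}\right)^{2}} = \frac{1}{-270 + 2 \cdot \frac{94249}{49}} = \frac{1}{-270 + \frac{188498}{49}} = \frac{1}{\frac{175268}{49}} = \frac{49}{175268}$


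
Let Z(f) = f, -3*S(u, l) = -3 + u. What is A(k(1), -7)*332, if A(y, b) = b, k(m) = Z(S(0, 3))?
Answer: -2324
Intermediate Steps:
S(u, l) = 1 - u/3 (S(u, l) = -(-3 + u)/3 = 1 - u/3)
k(m) = 1 (k(m) = 1 - ⅓*0 = 1 + 0 = 1)
A(k(1), -7)*332 = -7*332 = -2324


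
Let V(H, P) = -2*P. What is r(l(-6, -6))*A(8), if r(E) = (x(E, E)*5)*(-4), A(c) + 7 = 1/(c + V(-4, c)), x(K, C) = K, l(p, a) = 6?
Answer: 855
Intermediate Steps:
A(c) = -7 - 1/c (A(c) = -7 + 1/(c - 2*c) = -7 + 1/(-c) = -7 - 1/c)
r(E) = -20*E (r(E) = (E*5)*(-4) = (5*E)*(-4) = -20*E)
r(l(-6, -6))*A(8) = (-20*6)*(-7 - 1/8) = -120*(-7 - 1*1/8) = -120*(-7 - 1/8) = -120*(-57/8) = 855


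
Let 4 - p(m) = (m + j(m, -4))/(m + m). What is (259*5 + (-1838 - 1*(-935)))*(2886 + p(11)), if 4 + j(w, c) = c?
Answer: 12461092/11 ≈ 1.1328e+6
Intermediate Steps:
j(w, c) = -4 + c
p(m) = 4 - (-8 + m)/(2*m) (p(m) = 4 - (m + (-4 - 4))/(m + m) = 4 - (m - 8)/(2*m) = 4 - (-8 + m)*1/(2*m) = 4 - (-8 + m)/(2*m))
(259*5 + (-1838 - 1*(-935)))*(2886 + p(11)) = (259*5 + (-1838 - 1*(-935)))*(2886 + (7/2 + 4/11)) = (1295 + (-1838 + 935))*(2886 + (7/2 + 4*(1/11))) = (1295 - 903)*(2886 + (7/2 + 4/11)) = 392*(2886 + 85/22) = 392*(63577/22) = 12461092/11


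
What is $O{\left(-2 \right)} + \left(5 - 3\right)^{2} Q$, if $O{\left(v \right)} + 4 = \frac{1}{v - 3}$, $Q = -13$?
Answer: $- \frac{281}{5} \approx -56.2$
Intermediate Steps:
$O{\left(v \right)} = -4 + \frac{1}{-3 + v}$ ($O{\left(v \right)} = -4 + \frac{1}{v - 3} = -4 + \frac{1}{-3 + v}$)
$O{\left(-2 \right)} + \left(5 - 3\right)^{2} Q = \frac{13 - -8}{-3 - 2} + \left(5 - 3\right)^{2} \left(-13\right) = \frac{13 + 8}{-5} + 2^{2} \left(-13\right) = \left(- \frac{1}{5}\right) 21 + 4 \left(-13\right) = - \frac{21}{5} - 52 = - \frac{281}{5}$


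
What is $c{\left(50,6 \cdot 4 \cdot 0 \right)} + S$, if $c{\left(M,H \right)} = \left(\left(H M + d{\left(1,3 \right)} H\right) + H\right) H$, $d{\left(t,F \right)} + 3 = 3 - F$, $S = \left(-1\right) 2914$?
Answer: $-2914$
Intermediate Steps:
$S = -2914$
$d{\left(t,F \right)} = - F$ ($d{\left(t,F \right)} = -3 - \left(-3 + F\right) = - F$)
$c{\left(M,H \right)} = H \left(- 2 H + H M\right)$ ($c{\left(M,H \right)} = \left(\left(H M + \left(-1\right) 3 H\right) + H\right) H = \left(\left(H M - 3 H\right) + H\right) H = \left(\left(- 3 H + H M\right) + H\right) H = \left(- 2 H + H M\right) H = H \left(- 2 H + H M\right)$)
$c{\left(50,6 \cdot 4 \cdot 0 \right)} + S = \left(6 \cdot 4 \cdot 0\right)^{2} \left(-2 + 50\right) - 2914 = \left(24 \cdot 0\right)^{2} \cdot 48 - 2914 = 0^{2} \cdot 48 - 2914 = 0 \cdot 48 - 2914 = 0 - 2914 = -2914$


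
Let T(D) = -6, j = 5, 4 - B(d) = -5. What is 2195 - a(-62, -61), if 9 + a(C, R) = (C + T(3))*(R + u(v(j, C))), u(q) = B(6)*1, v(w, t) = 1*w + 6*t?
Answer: -1332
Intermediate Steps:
B(d) = 9 (B(d) = 4 - 1*(-5) = 4 + 5 = 9)
v(w, t) = w + 6*t
u(q) = 9 (u(q) = 9*1 = 9)
a(C, R) = -9 + (-6 + C)*(9 + R) (a(C, R) = -9 + (C - 6)*(R + 9) = -9 + (-6 + C)*(9 + R))
2195 - a(-62, -61) = 2195 - (-63 - 6*(-61) + 9*(-62) - 62*(-61)) = 2195 - (-63 + 366 - 558 + 3782) = 2195 - 1*3527 = 2195 - 3527 = -1332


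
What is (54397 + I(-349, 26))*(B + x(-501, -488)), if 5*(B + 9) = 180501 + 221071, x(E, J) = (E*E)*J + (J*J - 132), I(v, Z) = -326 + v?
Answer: -32816129524866/5 ≈ -6.5632e+12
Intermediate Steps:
x(E, J) = -132 + J² + J*E² (x(E, J) = E²*J + (J² - 132) = J*E² + (-132 + J²) = -132 + J² + J*E²)
B = 401527/5 (B = -9 + (180501 + 221071)/5 = -9 + (⅕)*401572 = -9 + 401572/5 = 401527/5 ≈ 80305.)
(54397 + I(-349, 26))*(B + x(-501, -488)) = (54397 + (-326 - 349))*(401527/5 + (-132 + (-488)² - 488*(-501)²)) = (54397 - 675)*(401527/5 + (-132 + 238144 - 488*251001)) = 53722*(401527/5 + (-132 + 238144 - 122488488)) = 53722*(401527/5 - 122250476) = 53722*(-610850853/5) = -32816129524866/5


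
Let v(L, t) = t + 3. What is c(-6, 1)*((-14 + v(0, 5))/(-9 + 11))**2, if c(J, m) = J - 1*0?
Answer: -54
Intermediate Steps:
c(J, m) = J (c(J, m) = J + 0 = J)
v(L, t) = 3 + t
c(-6, 1)*((-14 + v(0, 5))/(-9 + 11))**2 = -6*(-14 + (3 + 5))**2/(-9 + 11)**2 = -6*(-14 + 8)**2/4 = -6*(-6*1/2)**2 = -6*(-3)**2 = -6*9 = -54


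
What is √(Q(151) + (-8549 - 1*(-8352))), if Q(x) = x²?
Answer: 2*√5651 ≈ 150.35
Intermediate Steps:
√(Q(151) + (-8549 - 1*(-8352))) = √(151² + (-8549 - 1*(-8352))) = √(22801 + (-8549 + 8352)) = √(22801 - 197) = √22604 = 2*√5651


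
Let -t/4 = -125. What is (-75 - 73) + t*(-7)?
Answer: -3648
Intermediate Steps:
t = 500 (t = -4*(-125) = 500)
(-75 - 73) + t*(-7) = (-75 - 73) + 500*(-7) = -148 - 3500 = -3648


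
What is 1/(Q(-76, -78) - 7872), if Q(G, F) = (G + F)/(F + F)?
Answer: -78/613939 ≈ -0.00012705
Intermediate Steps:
Q(G, F) = (F + G)/(2*F) (Q(G, F) = (F + G)/((2*F)) = (F + G)*(1/(2*F)) = (F + G)/(2*F))
1/(Q(-76, -78) - 7872) = 1/((½)*(-78 - 76)/(-78) - 7872) = 1/((½)*(-1/78)*(-154) - 7872) = 1/(77/78 - 7872) = 1/(-613939/78) = -78/613939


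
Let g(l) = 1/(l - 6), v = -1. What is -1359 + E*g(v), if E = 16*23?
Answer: -9881/7 ≈ -1411.6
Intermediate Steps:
g(l) = 1/(-6 + l)
E = 368
-1359 + E*g(v) = -1359 + 368/(-6 - 1) = -1359 + 368/(-7) = -1359 + 368*(-⅐) = -1359 - 368/7 = -9881/7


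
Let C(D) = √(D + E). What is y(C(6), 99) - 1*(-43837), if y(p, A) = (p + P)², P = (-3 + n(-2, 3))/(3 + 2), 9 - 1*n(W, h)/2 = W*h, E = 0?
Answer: 1096804/25 + 54*√6/5 ≈ 43899.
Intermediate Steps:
n(W, h) = 18 - 2*W*h
P = 27/5 (P = (-3 + (18 - 2*(-2)*3))/(3 + 2) = (-3 + (18 + 12))/5 = (-3 + 30)*(⅕) = 27*(⅕) = 27/5 ≈ 5.4000)
C(D) = √D (C(D) = √(D + 0) = √D)
y(p, A) = (27/5 + p)² (y(p, A) = (p + 27/5)² = (27/5 + p)²)
y(C(6), 99) - 1*(-43837) = (27 + 5*√6)²/25 - 1*(-43837) = (27 + 5*√6)²/25 + 43837 = 43837 + (27 + 5*√6)²/25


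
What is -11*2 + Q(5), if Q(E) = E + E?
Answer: -12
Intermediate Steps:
Q(E) = 2*E
-11*2 + Q(5) = -11*2 + 2*5 = -22 + 10 = -12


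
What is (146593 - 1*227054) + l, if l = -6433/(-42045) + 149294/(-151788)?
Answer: -28527860306227/354551470 ≈ -80462.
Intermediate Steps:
l = -294478557/354551470 (l = -6433*(-1/42045) + 149294*(-1/151788) = 6433/42045 - 74647/75894 = -294478557/354551470 ≈ -0.83057)
(146593 - 1*227054) + l = (146593 - 1*227054) - 294478557/354551470 = (146593 - 227054) - 294478557/354551470 = -80461 - 294478557/354551470 = -28527860306227/354551470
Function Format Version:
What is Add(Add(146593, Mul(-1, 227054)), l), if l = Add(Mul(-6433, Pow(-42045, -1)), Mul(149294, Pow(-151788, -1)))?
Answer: Rational(-28527860306227, 354551470) ≈ -80462.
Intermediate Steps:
l = Rational(-294478557, 354551470) (l = Add(Mul(-6433, Rational(-1, 42045)), Mul(149294, Rational(-1, 151788))) = Add(Rational(6433, 42045), Rational(-74647, 75894)) = Rational(-294478557, 354551470) ≈ -0.83057)
Add(Add(146593, Mul(-1, 227054)), l) = Add(Add(146593, Mul(-1, 227054)), Rational(-294478557, 354551470)) = Add(Add(146593, -227054), Rational(-294478557, 354551470)) = Add(-80461, Rational(-294478557, 354551470)) = Rational(-28527860306227, 354551470)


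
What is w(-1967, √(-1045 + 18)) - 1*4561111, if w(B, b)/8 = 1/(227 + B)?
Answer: -1984083287/435 ≈ -4.5611e+6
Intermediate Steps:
w(B, b) = 8/(227 + B)
w(-1967, √(-1045 + 18)) - 1*4561111 = 8/(227 - 1967) - 1*4561111 = 8/(-1740) - 4561111 = 8*(-1/1740) - 4561111 = -2/435 - 4561111 = -1984083287/435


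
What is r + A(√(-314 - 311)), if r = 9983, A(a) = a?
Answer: 9983 + 25*I ≈ 9983.0 + 25.0*I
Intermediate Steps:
r + A(√(-314 - 311)) = 9983 + √(-314 - 311) = 9983 + √(-625) = 9983 + 25*I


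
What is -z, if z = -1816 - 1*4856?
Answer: 6672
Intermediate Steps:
z = -6672 (z = -1816 - 4856 = -6672)
-z = -1*(-6672) = 6672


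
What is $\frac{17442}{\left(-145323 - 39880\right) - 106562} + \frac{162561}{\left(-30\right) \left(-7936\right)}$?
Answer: $\frac{961711529}{1543631360} \approx 0.62302$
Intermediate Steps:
$\frac{17442}{\left(-145323 - 39880\right) - 106562} + \frac{162561}{\left(-30\right) \left(-7936\right)} = \frac{17442}{-185203 - 106562} + \frac{162561}{238080} = \frac{17442}{-291765} + 162561 \cdot \frac{1}{238080} = 17442 \left(- \frac{1}{291765}\right) + \frac{54187}{79360} = - \frac{5814}{97255} + \frac{54187}{79360} = \frac{961711529}{1543631360}$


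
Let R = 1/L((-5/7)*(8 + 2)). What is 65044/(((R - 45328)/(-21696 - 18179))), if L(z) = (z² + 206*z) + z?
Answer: 181424383525000/3170693649 ≈ 57219.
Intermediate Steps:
L(z) = z² + 207*z
R = -49/69950 (R = 1/(((-5/7)*(8 + 2))*(207 + (-5/7)*(8 + 2))) = 1/((-5*⅐*10)*(207 - 5*⅐*10)) = 1/((-5/7*10)*(207 - 5/7*10)) = 1/(-50*(207 - 50/7)/7) = 1/(-50/7*1399/7) = 1/(-69950/49) = -49/69950 ≈ -0.00070050)
65044/(((R - 45328)/(-21696 - 18179))) = 65044/(((-49/69950 - 45328)/(-21696 - 18179))) = 65044/((-3170693649/69950/(-39875))) = 65044/((-3170693649/69950*(-1/39875))) = 65044/(3170693649/2789256250) = 65044*(2789256250/3170693649) = 181424383525000/3170693649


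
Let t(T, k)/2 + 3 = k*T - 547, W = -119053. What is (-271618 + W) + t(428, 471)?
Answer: 11405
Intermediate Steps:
t(T, k) = -1100 + 2*T*k (t(T, k) = -6 + 2*(k*T - 547) = -6 + 2*(T*k - 547) = -6 + 2*(-547 + T*k) = -6 + (-1094 + 2*T*k) = -1100 + 2*T*k)
(-271618 + W) + t(428, 471) = (-271618 - 119053) + (-1100 + 2*428*471) = -390671 + (-1100 + 403176) = -390671 + 402076 = 11405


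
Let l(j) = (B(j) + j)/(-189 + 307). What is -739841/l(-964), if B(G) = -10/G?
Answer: 42079196716/464643 ≈ 90562.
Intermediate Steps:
l(j) = -5/(59*j) + j/118 (l(j) = (-10/j + j)/(-189 + 307) = (j - 10/j)/118 = (j - 10/j)*(1/118) = -5/(59*j) + j/118)
-739841/l(-964) = -739841*(-113752/(-10 + (-964)²)) = -739841*(-113752/(-10 + 929296)) = -739841/((1/118)*(-1/964)*929286) = -739841/(-464643/56876) = -739841*(-56876/464643) = 42079196716/464643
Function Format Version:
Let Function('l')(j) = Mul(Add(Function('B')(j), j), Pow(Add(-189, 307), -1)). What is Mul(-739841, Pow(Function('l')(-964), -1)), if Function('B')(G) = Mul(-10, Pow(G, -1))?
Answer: Rational(42079196716, 464643) ≈ 90562.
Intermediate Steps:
Function('l')(j) = Add(Mul(Rational(-5, 59), Pow(j, -1)), Mul(Rational(1, 118), j)) (Function('l')(j) = Mul(Add(Mul(-10, Pow(j, -1)), j), Pow(Add(-189, 307), -1)) = Mul(Add(j, Mul(-10, Pow(j, -1))), Pow(118, -1)) = Mul(Add(j, Mul(-10, Pow(j, -1))), Rational(1, 118)) = Add(Mul(Rational(-5, 59), Pow(j, -1)), Mul(Rational(1, 118), j)))
Mul(-739841, Pow(Function('l')(-964), -1)) = Mul(-739841, Pow(Mul(Rational(1, 118), Pow(-964, -1), Add(-10, Pow(-964, 2))), -1)) = Mul(-739841, Pow(Mul(Rational(1, 118), Rational(-1, 964), Add(-10, 929296)), -1)) = Mul(-739841, Pow(Mul(Rational(1, 118), Rational(-1, 964), 929286), -1)) = Mul(-739841, Pow(Rational(-464643, 56876), -1)) = Mul(-739841, Rational(-56876, 464643)) = Rational(42079196716, 464643)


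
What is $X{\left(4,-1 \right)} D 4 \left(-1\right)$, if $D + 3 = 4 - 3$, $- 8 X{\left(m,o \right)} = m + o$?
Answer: $-3$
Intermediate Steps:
$X{\left(m,o \right)} = - \frac{m}{8} - \frac{o}{8}$ ($X{\left(m,o \right)} = - \frac{m + o}{8} = - \frac{m}{8} - \frac{o}{8}$)
$D = -2$ ($D = -3 + \left(4 - 3\right) = -3 + 1 = -2$)
$X{\left(4,-1 \right)} D 4 \left(-1\right) = \left(\left(- \frac{1}{8}\right) 4 - - \frac{1}{8}\right) \left(-2\right) 4 \left(-1\right) = \left(- \frac{1}{2} + \frac{1}{8}\right) \left(-2\right) \left(-4\right) = \left(- \frac{3}{8}\right) \left(-2\right) \left(-4\right) = \frac{3}{4} \left(-4\right) = -3$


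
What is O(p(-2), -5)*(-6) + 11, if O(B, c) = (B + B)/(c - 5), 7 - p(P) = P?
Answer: 109/5 ≈ 21.800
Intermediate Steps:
p(P) = 7 - P
O(B, c) = 2*B/(-5 + c) (O(B, c) = (2*B)/(-5 + c) = 2*B/(-5 + c))
O(p(-2), -5)*(-6) + 11 = (2*(7 - 1*(-2))/(-5 - 5))*(-6) + 11 = (2*(7 + 2)/(-10))*(-6) + 11 = (2*9*(-⅒))*(-6) + 11 = -9/5*(-6) + 11 = 54/5 + 11 = 109/5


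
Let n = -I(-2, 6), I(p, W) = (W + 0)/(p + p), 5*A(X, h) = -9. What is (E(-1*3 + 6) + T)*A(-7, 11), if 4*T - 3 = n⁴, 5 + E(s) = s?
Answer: -9/320 ≈ -0.028125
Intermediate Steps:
A(X, h) = -9/5 (A(X, h) = (⅕)*(-9) = -9/5)
I(p, W) = W/(2*p) (I(p, W) = W/((2*p)) = W*(1/(2*p)) = W/(2*p))
n = 3/2 (n = -6/(2*(-2)) = -6*(-1)/(2*2) = -1*(-3/2) = 3/2 ≈ 1.5000)
E(s) = -5 + s
T = 129/64 (T = ¾ + (3/2)⁴/4 = ¾ + (¼)*(81/16) = ¾ + 81/64 = 129/64 ≈ 2.0156)
(E(-1*3 + 6) + T)*A(-7, 11) = ((-5 + (-1*3 + 6)) + 129/64)*(-9/5) = ((-5 + (-3 + 6)) + 129/64)*(-9/5) = ((-5 + 3) + 129/64)*(-9/5) = (-2 + 129/64)*(-9/5) = (1/64)*(-9/5) = -9/320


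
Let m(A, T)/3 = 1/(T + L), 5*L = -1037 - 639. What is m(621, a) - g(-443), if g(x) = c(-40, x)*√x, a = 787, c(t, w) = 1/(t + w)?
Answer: 5/753 + I*√443/483 ≈ 0.0066401 + 0.043577*I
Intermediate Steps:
L = -1676/5 (L = (-1037 - 639)/5 = (⅕)*(-1676) = -1676/5 ≈ -335.20)
g(x) = √x/(-40 + x)
m(A, T) = 3/(-1676/5 + T) (m(A, T) = 3/(T - 1676/5) = 3/(-1676/5 + T))
m(621, a) - g(-443) = 15/(-1676 + 5*787) - √(-443)/(-40 - 443) = 15/(-1676 + 3935) - I*√443/(-483) = 15/2259 - I*√443*(-1)/483 = 15*(1/2259) - (-1)*I*√443/483 = 5/753 + I*√443/483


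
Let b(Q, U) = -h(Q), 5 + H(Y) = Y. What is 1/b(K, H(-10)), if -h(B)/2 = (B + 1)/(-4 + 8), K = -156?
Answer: -2/155 ≈ -0.012903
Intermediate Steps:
H(Y) = -5 + Y
h(B) = -1/2 - B/2 (h(B) = -2*(B + 1)/(-4 + 8) = -2*(1 + B)/4 = -2*(1/4 + B/4) = -1/2 - B/2)
b(Q, U) = 1/2 + Q/2 (b(Q, U) = -(-1/2 - Q/2) = 1/2 + Q/2)
1/b(K, H(-10)) = 1/(1/2 + (1/2)*(-156)) = 1/(1/2 - 78) = 1/(-155/2) = -2/155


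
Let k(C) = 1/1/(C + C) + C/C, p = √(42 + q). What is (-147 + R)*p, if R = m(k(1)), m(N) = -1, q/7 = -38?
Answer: -592*I*√14 ≈ -2215.1*I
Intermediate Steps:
q = -266 (q = 7*(-38) = -266)
p = 4*I*√14 (p = √(42 - 266) = √(-224) = 4*I*√14 ≈ 14.967*I)
k(C) = 1 + 2*C (k(C) = 1/1/(2*C) + 1 = 1/(1/(2*C)) + 1 = 1*(2*C) + 1 = 2*C + 1 = 1 + 2*C)
R = -1
(-147 + R)*p = (-147 - 1)*(4*I*√14) = -592*I*√14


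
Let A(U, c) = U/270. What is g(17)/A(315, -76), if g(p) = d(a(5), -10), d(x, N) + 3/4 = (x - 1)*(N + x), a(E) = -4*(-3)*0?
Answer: 111/14 ≈ 7.9286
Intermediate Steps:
a(E) = 0 (a(E) = 12*0 = 0)
d(x, N) = -¾ + (-1 + x)*(N + x) (d(x, N) = -¾ + (x - 1)*(N + x) = -¾ + (-1 + x)*(N + x))
g(p) = 37/4 (g(p) = -¾ + 0² - 1*(-10) - 1*0 - 10*0 = -¾ + 0 + 10 + 0 + 0 = 37/4)
A(U, c) = U/270 (A(U, c) = U*(1/270) = U/270)
g(17)/A(315, -76) = 37/(4*(((1/270)*315))) = 37/(4*(7/6)) = (37/4)*(6/7) = 111/14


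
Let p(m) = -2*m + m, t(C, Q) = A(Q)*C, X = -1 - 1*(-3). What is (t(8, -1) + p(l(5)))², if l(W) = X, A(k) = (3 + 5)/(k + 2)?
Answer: 3844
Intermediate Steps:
A(k) = 8/(2 + k)
X = 2 (X = -1 + 3 = 2)
t(C, Q) = 8*C/(2 + Q) (t(C, Q) = (8/(2 + Q))*C = 8*C/(2 + Q))
l(W) = 2
p(m) = -m
(t(8, -1) + p(l(5)))² = (8*8/(2 - 1) - 1*2)² = (8*8/1 - 2)² = (8*8*1 - 2)² = (64 - 2)² = 62² = 3844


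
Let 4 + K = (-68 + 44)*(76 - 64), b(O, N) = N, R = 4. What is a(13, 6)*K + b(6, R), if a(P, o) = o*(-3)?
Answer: 5260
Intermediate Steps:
a(P, o) = -3*o
K = -292 (K = -4 + (-68 + 44)*(76 - 64) = -4 - 24*12 = -4 - 288 = -292)
a(13, 6)*K + b(6, R) = -3*6*(-292) + 4 = -18*(-292) + 4 = 5256 + 4 = 5260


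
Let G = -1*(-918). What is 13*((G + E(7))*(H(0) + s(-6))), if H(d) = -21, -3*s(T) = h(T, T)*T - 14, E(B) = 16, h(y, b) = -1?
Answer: -667810/3 ≈ -2.2260e+5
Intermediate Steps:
G = 918
s(T) = 14/3 + T/3 (s(T) = -(-T - 14)/3 = -(-14 - T)/3 = 14/3 + T/3)
13*((G + E(7))*(H(0) + s(-6))) = 13*((918 + 16)*(-21 + (14/3 + (⅓)*(-6)))) = 13*(934*(-21 + (14/3 - 2))) = 13*(934*(-21 + 8/3)) = 13*(934*(-55/3)) = 13*(-51370/3) = -667810/3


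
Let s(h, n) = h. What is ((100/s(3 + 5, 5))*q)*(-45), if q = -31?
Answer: 34875/2 ≈ 17438.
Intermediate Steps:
((100/s(3 + 5, 5))*q)*(-45) = ((100/(3 + 5))*(-31))*(-45) = ((100/8)*(-31))*(-45) = ((100*(⅛))*(-31))*(-45) = ((25/2)*(-31))*(-45) = -775/2*(-45) = 34875/2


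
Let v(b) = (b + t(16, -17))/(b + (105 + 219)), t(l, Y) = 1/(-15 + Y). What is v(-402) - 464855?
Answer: -1160265215/2496 ≈ -4.6485e+5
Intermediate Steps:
v(b) = (-1/32 + b)/(324 + b) (v(b) = (b + 1/(-15 - 17))/(b + (105 + 219)) = (b + 1/(-32))/(b + 324) = (b - 1/32)/(324 + b) = (-1/32 + b)/(324 + b))
v(-402) - 464855 = (-1/32 - 402)/(324 - 402) - 464855 = -12865/32/(-78) - 464855 = -1/78*(-12865/32) - 464855 = 12865/2496 - 464855 = -1160265215/2496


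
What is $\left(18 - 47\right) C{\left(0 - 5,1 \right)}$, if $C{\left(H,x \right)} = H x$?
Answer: $145$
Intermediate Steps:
$\left(18 - 47\right) C{\left(0 - 5,1 \right)} = \left(18 - 47\right) \left(0 - 5\right) 1 = - 29 \left(\left(-5\right) 1\right) = \left(-29\right) \left(-5\right) = 145$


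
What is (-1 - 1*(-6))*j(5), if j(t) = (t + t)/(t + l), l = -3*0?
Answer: 10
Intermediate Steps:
l = 0
j(t) = 2 (j(t) = (t + t)/(t + 0) = (2*t)/t = 2)
(-1 - 1*(-6))*j(5) = (-1 - 1*(-6))*2 = (-1 + 6)*2 = 5*2 = 10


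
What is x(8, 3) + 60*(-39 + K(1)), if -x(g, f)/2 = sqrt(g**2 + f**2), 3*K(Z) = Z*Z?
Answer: -2320 - 2*sqrt(73) ≈ -2337.1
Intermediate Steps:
K(Z) = Z**2/3 (K(Z) = (Z*Z)/3 = Z**2/3)
x(g, f) = -2*sqrt(f**2 + g**2) (x(g, f) = -2*sqrt(g**2 + f**2) = -2*sqrt(f**2 + g**2))
x(8, 3) + 60*(-39 + K(1)) = -2*sqrt(3**2 + 8**2) + 60*(-39 + (1/3)*1**2) = -2*sqrt(9 + 64) + 60*(-39 + (1/3)*1) = -2*sqrt(73) + 60*(-39 + 1/3) = -2*sqrt(73) + 60*(-116/3) = -2*sqrt(73) - 2320 = -2320 - 2*sqrt(73)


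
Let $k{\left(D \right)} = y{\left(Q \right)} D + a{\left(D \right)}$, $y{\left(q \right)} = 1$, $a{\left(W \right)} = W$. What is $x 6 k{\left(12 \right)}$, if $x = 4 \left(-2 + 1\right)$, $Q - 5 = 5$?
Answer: $-576$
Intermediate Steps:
$Q = 10$ ($Q = 5 + 5 = 10$)
$x = -4$ ($x = 4 \left(-1\right) = -4$)
$k{\left(D \right)} = 2 D$ ($k{\left(D \right)} = 1 D + D = D + D = 2 D$)
$x 6 k{\left(12 \right)} = \left(-4\right) 6 \cdot 2 \cdot 12 = \left(-24\right) 24 = -576$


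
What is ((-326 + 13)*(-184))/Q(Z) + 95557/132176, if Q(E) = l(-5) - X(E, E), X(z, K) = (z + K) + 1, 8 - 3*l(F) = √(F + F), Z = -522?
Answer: 6598138564165/118246800464 + 172776*I*√10/9840779 ≈ 55.8 + 0.055521*I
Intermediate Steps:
l(F) = 8/3 - √2*√F/3 (l(F) = 8/3 - √(F + F)/3 = 8/3 - √2*√F/3)
X(z, K) = 1 + K + z (X(z, K) = (K + z) + 1 = 1 + K + z)
Q(E) = 5/3 - 2*E - I*√10/3 (Q(E) = (8/3 - √2*√(-5)/3) - (1 + E + E) = (8/3 - √2*I*√5/3) - (1 + 2*E) = (8/3 - I*√10/3) + (-1 - 2*E) = 5/3 - 2*E - I*√10/3)
((-326 + 13)*(-184))/Q(Z) + 95557/132176 = ((-326 + 13)*(-184))/(5/3 - 2*(-522) - I*√10/3) + 95557/132176 = (-313*(-184))/(5/3 + 1044 - I*√10/3) + 95557*(1/132176) = 57592/(3137/3 - I*√10/3) + 8687/12016 = 8687/12016 + 57592/(3137/3 - I*√10/3)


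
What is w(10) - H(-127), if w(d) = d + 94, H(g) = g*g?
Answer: -16025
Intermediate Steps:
H(g) = g**2
w(d) = 94 + d
w(10) - H(-127) = (94 + 10) - 1*(-127)**2 = 104 - 1*16129 = 104 - 16129 = -16025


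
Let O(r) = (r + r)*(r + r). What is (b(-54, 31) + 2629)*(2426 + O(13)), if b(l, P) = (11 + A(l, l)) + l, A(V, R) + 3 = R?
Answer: 7844958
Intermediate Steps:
A(V, R) = -3 + R
b(l, P) = 8 + 2*l (b(l, P) = (11 + (-3 + l)) + l = (8 + l) + l = 8 + 2*l)
O(r) = 4*r² (O(r) = (2*r)*(2*r) = 4*r²)
(b(-54, 31) + 2629)*(2426 + O(13)) = ((8 + 2*(-54)) + 2629)*(2426 + 4*13²) = ((8 - 108) + 2629)*(2426 + 4*169) = (-100 + 2629)*(2426 + 676) = 2529*3102 = 7844958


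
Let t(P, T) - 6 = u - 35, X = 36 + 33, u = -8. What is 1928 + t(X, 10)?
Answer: 1891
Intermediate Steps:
X = 69
t(P, T) = -37 (t(P, T) = 6 + (-8 - 35) = 6 - 43 = -37)
1928 + t(X, 10) = 1928 - 37 = 1891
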